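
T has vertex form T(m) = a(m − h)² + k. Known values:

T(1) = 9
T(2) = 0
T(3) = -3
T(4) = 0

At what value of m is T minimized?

First differences -9, -3, 3; second difference 6 = 2a, so a = 3.
Expanding, the m-coefficient is −2ah = -6h; matching it to the data gives h = 3, and then k = -3.
So T(m) = 3(m − 3)² − 3.
Hence h = 3.

3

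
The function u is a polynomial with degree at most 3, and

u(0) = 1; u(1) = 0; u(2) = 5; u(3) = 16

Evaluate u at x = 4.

33

Write u(x) = ax³ + bx² + cx + d; the 4 given values yield a linear system in the 4 coefficients.
Solving, the leading coefficient vanishes, and u(x) = 3x² - 4x + 1.
Then u(4) = 33.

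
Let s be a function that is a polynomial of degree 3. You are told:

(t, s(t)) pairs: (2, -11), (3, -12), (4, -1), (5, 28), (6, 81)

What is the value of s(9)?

First differences: -1, 11, 29, 53. Second differences: 12, 18, 24. Third differences: 6, 6.
Level-3 differences are constant, so s has degree 3.
Fitting a degree-3 polynomial gives s(t) = t³ - 3t² - 5t + 3.
Then s(9) = 444.

444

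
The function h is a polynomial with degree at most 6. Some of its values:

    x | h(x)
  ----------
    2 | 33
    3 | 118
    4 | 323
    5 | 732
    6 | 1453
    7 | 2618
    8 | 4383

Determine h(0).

7

Write h(x) = ax^6 + bx^5 + cx^4 + dx³ + ex² + px + q; the 7 given values yield a linear system in the 7 coefficients.
Solving, the top 2 coefficients vanish, and h(x) = x^4 + 5x² - 5x + 7.
Then h(0) = 7.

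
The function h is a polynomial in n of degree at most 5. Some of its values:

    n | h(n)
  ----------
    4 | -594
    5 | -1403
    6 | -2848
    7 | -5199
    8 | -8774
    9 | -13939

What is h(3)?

First differences: -809, -1445, -2351, -3575, -5165. Second differences: -636, -906, -1224, -1590. Third differences: -270, -318, -366. Fourth differences: -48, -48.
Level-4 differences are constant, so h has degree 4.
Fitting a degree-4 polynomial gives h(n) = -2n^4 - n³ - n² - n + 2.
Then h(3) = -199.

-199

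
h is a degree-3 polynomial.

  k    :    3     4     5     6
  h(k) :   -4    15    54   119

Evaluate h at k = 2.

Write h(k) = ak³ + bk² + ck + d; the 4 given values yield a linear system in the 4 coefficients.
Solving, h(k) = k³ - 2k² - 4k - 1.
Then h(2) = -9.

-9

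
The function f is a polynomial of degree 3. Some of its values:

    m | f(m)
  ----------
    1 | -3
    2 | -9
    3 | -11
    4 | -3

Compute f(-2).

-21

Write f(m) = am³ + bm² + cm + d; the 4 given values yield a linear system in the 4 coefficients.
Solving, f(m) = m³ - 4m² - m + 1.
Then f(-2) = -21.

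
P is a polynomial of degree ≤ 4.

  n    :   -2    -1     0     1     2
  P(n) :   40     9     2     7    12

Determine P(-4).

First differences: -31, -7, 5, 5. Second differences: 24, 12, 0. Third differences: -12, -12.
Level-3 differences are constant, so P has degree 3.
Fitting a degree-3 polynomial gives P(n) = -2n³ + 6n² + n + 2.
Then P(-4) = 222.

222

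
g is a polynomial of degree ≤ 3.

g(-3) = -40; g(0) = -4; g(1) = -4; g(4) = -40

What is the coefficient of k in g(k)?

Write g(k) = ak³ + bk² + ck + d; the 4 given values yield a linear system in the 4 coefficients.
Solving, the leading coefficient vanishes, and g(k) = -3k² + 3k - 4.
The coefficient of k is 3.

3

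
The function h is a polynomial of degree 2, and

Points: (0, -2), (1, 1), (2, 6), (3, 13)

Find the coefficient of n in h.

2

First differences: 3, 5, 7. Second differences: 2, 2.
Level-2 differences are constant, so h has degree 2.
Fitting a degree-2 polynomial gives h(n) = n² + 2n - 2.
The coefficient of n is 2.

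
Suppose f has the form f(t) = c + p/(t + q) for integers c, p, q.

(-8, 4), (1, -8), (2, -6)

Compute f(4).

(f(t) − c)(t + q) = p for each data point; the three points give a linear system in c and q, then p follows.
Solving: c = 0, q = 2, p = -24, so f(t) = -24/(t + 2).
Then f(4) = 0 − 24/6 = -4.

-4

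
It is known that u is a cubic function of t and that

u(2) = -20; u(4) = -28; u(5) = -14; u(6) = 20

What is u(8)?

Write u(t) = at³ + bt² + ct + d; the 4 given values yield a linear system in the 4 coefficients.
Solving, u(t) = t³ - 5t² - 2t - 4.
Then u(8) = 172.

172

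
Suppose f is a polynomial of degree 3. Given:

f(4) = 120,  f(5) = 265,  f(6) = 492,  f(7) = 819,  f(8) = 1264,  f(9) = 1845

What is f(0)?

First differences: 145, 227, 327, 445, 581. Second differences: 82, 100, 118, 136. Third differences: 18, 18, 18.
Level-3 differences are constant, so f has degree 3.
Fitting a degree-3 polynomial gives f(m) = 3m³ - 4m² - 2m.
The constant term is f(0) = 0.

0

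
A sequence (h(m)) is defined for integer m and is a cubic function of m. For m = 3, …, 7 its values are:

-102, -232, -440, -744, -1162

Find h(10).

Write h(m) = am³ + bm² + cm + d; the 5 given values yield a linear system in the 4 coefficients.
Solving, h(m) = -3m³ - 3m² + 2m.
Then h(10) = -3280.

-3280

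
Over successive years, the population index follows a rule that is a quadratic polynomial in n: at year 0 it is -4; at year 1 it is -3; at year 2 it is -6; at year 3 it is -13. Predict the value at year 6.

-58

Write the value at n as s(n).
First differences: 1, -3, -7. Second differences: -4, -4.
Level-2 differences are constant, so s has degree 2.
Fitting a degree-2 polynomial gives s(n) = -2n² + 3n - 4.
Then s(6) = -58.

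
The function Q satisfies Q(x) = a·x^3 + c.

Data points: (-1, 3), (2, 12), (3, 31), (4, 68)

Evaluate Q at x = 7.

347

From Q(-1) = 3 and Q(2) = 12: -1a + c = 3 and 8a + c = 12.
Subtracting: 9a = 9, so a = 1; then c = 3 − 1·(-1) = 4.
So Q(x) = 1x³ + 4, and Q(7) = 347.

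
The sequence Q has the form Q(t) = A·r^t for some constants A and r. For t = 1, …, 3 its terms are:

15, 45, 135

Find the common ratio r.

Consecutive ratio: 45/15 = 3, and 135/45 = 3, so r = 3.
Then A·3^1 = 15 gives A = 5, and Q(t) = 5·3^t.

3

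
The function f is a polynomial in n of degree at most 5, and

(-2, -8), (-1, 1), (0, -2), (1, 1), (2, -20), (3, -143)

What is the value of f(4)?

First differences: 9, -3, 3, -21, -123. Second differences: -12, 6, -24, -102. Third differences: 18, -30, -78. Fourth differences: -48, -48.
Level-4 differences are constant, so f has degree 4.
Fitting a degree-4 polynomial gives f(n) = -2n^4 - n³ + 5n² + n - 2.
Then f(4) = -494.

-494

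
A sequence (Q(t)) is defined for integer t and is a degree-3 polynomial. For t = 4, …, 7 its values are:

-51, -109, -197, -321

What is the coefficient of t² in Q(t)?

0

Write Q(t) = at³ + bt² + ct + d; the 4 given values yield a linear system in the 4 coefficients.
Solving, Q(t) = -t³ + 3t + 1.
The coefficient of t² is 0.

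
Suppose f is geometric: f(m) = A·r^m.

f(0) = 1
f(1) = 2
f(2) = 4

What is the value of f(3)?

Consecutive ratio: 2/1 = 2, and 4/2 = 2, so r = 2.
Then A·2^0 = 1 gives A = 1, and f(m) = 1·2^m.
f(3) = 1·2^3 = 8.

8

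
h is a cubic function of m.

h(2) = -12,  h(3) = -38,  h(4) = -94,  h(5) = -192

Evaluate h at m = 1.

Write h(m) = am³ + bm² + cm + d; the 4 given values yield a linear system in the 4 coefficients.
Solving, h(m) = -2m³ + 3m² - 3m - 2.
Then h(1) = -4.

-4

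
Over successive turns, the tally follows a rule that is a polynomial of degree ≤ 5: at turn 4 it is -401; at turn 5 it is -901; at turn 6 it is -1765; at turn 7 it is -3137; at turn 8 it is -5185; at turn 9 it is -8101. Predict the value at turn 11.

-17425

Write the value at k as h(k).
Write h(k) = ak^5 + bk^4 + ck³ + dk² + ek + p; the 6 given values yield a linear system in the 6 coefficients.
Solving, the leading coefficient vanishes, and h(k) = -k^4 - 2k³ - k² - 1.
Then h(11) = -17425.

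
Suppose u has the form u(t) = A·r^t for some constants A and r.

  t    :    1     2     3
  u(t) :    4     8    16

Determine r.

2

Consecutive ratio: 8/4 = 2, and 16/8 = 2, so r = 2.
Then A·2^1 = 4 gives A = 2, and u(t) = 2·2^t.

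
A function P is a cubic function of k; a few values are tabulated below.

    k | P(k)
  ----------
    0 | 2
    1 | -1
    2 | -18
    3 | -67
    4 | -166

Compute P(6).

-586

Write P(k) = ak³ + bk² + ck + d; the 5 given values yield a linear system in the 4 coefficients.
Solving, P(k) = -3k³ + 2k² - 2k + 2.
Then P(6) = -586.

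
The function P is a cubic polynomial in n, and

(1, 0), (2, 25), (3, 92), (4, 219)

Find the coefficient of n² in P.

3

Write P(n) = an³ + bn² + cn + d; the 4 given values yield a linear system in the 4 coefficients.
Solving, P(n) = 3n³ + 3n² - 5n - 1.
The coefficient of n² is 3.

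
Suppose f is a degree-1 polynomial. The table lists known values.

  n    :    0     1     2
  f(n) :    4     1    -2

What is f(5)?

-11

First differences: -3, -3.
Level-1 differences are constant, so f has degree 1.
Fitting a degree-1 polynomial gives f(n) = -3n + 4.
Then f(5) = -11.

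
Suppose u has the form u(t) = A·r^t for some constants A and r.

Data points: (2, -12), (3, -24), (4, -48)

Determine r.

2

Consecutive ratio: -24/(-12) = 2, and -48/(-24) = 2, so r = 2.
Then A·2^2 = -12 gives A = -3, and u(t) = -3·2^t.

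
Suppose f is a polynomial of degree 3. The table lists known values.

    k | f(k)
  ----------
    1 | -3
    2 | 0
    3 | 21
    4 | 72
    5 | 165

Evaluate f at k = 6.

312

First differences: 3, 21, 51, 93. Second differences: 18, 30, 42. Third differences: 12, 12.
Level-3 differences are constant, so f has degree 3.
Fitting a degree-3 polynomial gives f(k) = 2k³ - 3k² - 2k.
Then f(6) = 312.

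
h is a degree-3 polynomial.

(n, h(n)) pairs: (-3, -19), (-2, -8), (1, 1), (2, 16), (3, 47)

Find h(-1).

-5

Write h(n) = an³ + bn² + cn + d; the 5 given values yield a linear system in the 4 coefficients.
Solving, h(n) = n³ + 2n² + 2n - 4.
Then h(-1) = -5.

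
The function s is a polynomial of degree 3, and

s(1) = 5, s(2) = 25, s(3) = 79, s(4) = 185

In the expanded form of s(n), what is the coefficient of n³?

3

Write s(n) = an³ + bn² + cn + d; the 4 given values yield a linear system in the 4 coefficients.
Solving, s(n) = 3n³ - n² + 2n + 1.
The coefficient of n³ is 3.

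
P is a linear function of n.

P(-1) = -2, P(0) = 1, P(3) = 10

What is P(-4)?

Write P(n) = an + b; the 3 given values yield a linear system in the 2 coefficients.
Solving, P(n) = 3n + 1.
Then P(-4) = -11.

-11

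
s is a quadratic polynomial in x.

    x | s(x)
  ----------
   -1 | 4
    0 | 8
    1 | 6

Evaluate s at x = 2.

-2

Write s(x) = ax² + bx + c; the 3 given values yield a linear system in the 3 coefficients.
Solving, s(x) = -3x² + x + 8.
Then s(2) = -2.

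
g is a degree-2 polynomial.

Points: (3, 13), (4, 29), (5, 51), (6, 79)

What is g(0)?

First differences: 16, 22, 28. Second differences: 6, 6.
Level-2 differences are constant, so g has degree 2.
Fitting a degree-2 polynomial gives g(m) = 3m² - 5m + 1.
Then g(0) = 1.

1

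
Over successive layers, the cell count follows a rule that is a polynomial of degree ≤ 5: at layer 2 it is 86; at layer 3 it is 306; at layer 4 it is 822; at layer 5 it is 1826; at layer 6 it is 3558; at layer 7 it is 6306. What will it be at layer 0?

6

Write the value at x as P(x).
First differences: 220, 516, 1004, 1732, 2748. Second differences: 296, 488, 728, 1016. Third differences: 192, 240, 288. Fourth differences: 48, 48.
Level-4 differences are constant, so P has degree 4.
Fitting a degree-4 polynomial gives P(x) = 2x^4 + 4x³ + 2x² + 4x + 6.
Then P(0) = 6.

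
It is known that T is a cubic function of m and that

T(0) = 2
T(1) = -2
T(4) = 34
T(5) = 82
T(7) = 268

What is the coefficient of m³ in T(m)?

1

Write T(m) = am³ + bm² + cm + d; the 5 given values yield a linear system in the 4 coefficients.
Solving, T(m) = m³ - m² - 4m + 2.
The coefficient of m³ is 1.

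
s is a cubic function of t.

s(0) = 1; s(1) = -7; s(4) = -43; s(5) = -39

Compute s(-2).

-25

Write s(t) = at³ + bt² + ct + d; the 4 given values yield a linear system in the 4 coefficients.
Solving, s(t) = t³ - 6t² - 3t + 1.
Then s(-2) = -25.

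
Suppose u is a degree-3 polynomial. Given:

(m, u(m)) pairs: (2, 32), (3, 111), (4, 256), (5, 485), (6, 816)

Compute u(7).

First differences: 79, 145, 229, 331. Second differences: 66, 84, 102. Third differences: 18, 18.
Level-3 differences are constant, so u has degree 3.
Extending the table by one column gives the next first difference 451, so u(7) = 816 + 451 = 1267.

1267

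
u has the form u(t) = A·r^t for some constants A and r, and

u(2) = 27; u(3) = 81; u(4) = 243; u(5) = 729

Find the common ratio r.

Consecutive ratio: 81/27 = 3, and 243/81 = 3, so r = 3.
Then A·3^2 = 27 gives A = 3, and u(t) = 3·3^t.

3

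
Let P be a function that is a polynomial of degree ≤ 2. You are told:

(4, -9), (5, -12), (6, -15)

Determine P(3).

-6

First differences: -3, -3.
Level-1 differences are constant, so P has degree 1.
Fitting a degree-1 polynomial gives P(t) = -3t + 3.
Then P(3) = -6.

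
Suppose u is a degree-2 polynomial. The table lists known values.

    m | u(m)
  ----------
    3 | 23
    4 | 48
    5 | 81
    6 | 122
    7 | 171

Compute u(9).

293

First differences: 25, 33, 41, 49. Second differences: 8, 8, 8.
Level-2 differences are constant, so u has degree 2.
Fitting a degree-2 polynomial gives u(m) = 4m² - 3m - 4.
Then u(9) = 293.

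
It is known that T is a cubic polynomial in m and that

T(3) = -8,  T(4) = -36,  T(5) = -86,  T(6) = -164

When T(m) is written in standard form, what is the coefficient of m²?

Write T(m) = am³ + bm² + cm + d; the 4 given values yield a linear system in the 4 coefficients.
Solving, T(m) = -m³ + m² + 2m + 4.
The coefficient of m² is 1.

1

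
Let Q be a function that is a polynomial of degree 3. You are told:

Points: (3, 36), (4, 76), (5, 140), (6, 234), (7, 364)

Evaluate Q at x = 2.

First differences: 40, 64, 94, 130. Second differences: 24, 30, 36. Third differences: 6, 6.
Level-3 differences are constant, so Q has degree 3.
Fitting a degree-3 polynomial gives Q(x) = x³ + 3x.
Then Q(2) = 14.

14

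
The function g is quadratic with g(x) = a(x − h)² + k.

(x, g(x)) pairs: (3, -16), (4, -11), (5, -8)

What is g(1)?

First differences 5, 3; second difference -2 = 2a, so a = -1.
Expanding, the x-coefficient is −2ah = 2h; matching it to the data gives h = 6, and then k = -7.
So g(x) = -1(x − 6)² − 7.
g(1) = -1·(-5)² − 7 = -32.

-32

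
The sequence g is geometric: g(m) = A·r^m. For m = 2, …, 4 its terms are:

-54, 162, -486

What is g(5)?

1458

Consecutive ratio: 162/(-54) = -3, and -486/162 = -3, so r = -3.
Then A·(-3)^2 = -54 gives A = -6, and g(m) = -6·(-3)^m.
g(5) = -6·(-3)^5 = 1458.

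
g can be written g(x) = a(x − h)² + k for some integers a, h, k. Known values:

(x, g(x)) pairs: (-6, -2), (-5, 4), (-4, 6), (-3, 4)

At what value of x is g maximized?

First differences 6, 2, -2; second difference -4 = 2a, so a = -2.
Expanding, the x-coefficient is −2ah = 4h; matching it to the data gives h = -4, and then k = 6.
So g(x) = -2(x + 4)² + 6.
Hence h = -4.

-4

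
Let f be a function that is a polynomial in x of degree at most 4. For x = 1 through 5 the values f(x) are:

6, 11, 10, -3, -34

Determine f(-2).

First differences: 5, -1, -13, -31. Second differences: -6, -12, -18. Third differences: -6, -6.
Level-3 differences are constant, so f has degree 3.
Fitting a degree-3 polynomial gives f(x) = -x³ + 3x² + 3x + 1.
Then f(-2) = 15.

15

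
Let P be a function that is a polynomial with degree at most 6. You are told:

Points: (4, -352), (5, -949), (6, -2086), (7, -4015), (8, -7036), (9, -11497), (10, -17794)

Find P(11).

-26371

Write P(n) = an^6 + bn^5 + cn^4 + dn³ + en² + pn + q; the 7 given values yield a linear system in the 7 coefficients.
Solving, the top 2 coefficients vanish, and P(n) = -2n^4 + 2n³ + 2n² + n - 4.
Then P(11) = -26371.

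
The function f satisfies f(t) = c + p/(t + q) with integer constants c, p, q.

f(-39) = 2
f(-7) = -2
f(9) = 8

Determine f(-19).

(f(t) − c)(t + q) = p for each data point; the three points give a linear system in c and q, then p follows.
Solving: c = 3, q = -1, p = 40, so f(t) = 3 + 40/(t − 1).
Then f(-19) = 3 + 40/(-20) = 1.

1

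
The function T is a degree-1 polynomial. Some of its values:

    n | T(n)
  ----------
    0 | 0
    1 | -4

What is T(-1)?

4

Write T(n) = an + b; the 2 given values yield a linear system in the 2 coefficients.
Solving, T(n) = -4n.
Then T(-1) = 4.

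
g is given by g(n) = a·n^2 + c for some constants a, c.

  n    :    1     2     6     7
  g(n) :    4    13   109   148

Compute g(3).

28

From g(1) = 4 and g(2) = 13: 1a + c = 4 and 4a + c = 13.
Subtracting: 3a = 9, so a = 3; then c = 4 − 3·1 = 1.
So g(n) = 3n² + 1, and g(3) = 28.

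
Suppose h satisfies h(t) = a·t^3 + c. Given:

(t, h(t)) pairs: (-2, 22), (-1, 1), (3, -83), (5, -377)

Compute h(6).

-650

From h(-2) = 22 and h(-1) = 1: -8a + c = 22 and -1a + c = 1.
Subtracting: 7a = -21, so a = -3; then c = 22 − (-3)·(-8) = -2.
So h(t) = -3t³ − 2, and h(6) = -650.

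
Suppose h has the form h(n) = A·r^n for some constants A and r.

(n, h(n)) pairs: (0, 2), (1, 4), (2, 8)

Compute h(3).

16

Consecutive ratio: 4/2 = 2, and 8/4 = 2, so r = 2.
Then A·2^0 = 2 gives A = 2, and h(n) = 2·2^n.
h(3) = 2·2^3 = 16.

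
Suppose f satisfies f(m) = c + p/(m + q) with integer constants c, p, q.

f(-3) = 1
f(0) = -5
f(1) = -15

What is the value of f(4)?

(f(m) − c)(m + q) = p for each data point; the three points give a linear system in c and q, then p follows.
Solving: c = 5, q = -2, p = 20, so f(m) = 5 + 20/(m − 2).
Then f(4) = 5 + 20/2 = 15.

15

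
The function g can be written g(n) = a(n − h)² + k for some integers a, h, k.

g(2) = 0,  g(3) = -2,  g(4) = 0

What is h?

First differences -2, 2; second difference 4 = 2a, so a = 2.
Expanding, the n-coefficient is −2ah = -4h; matching it to the data gives h = 3, and then k = -2.
So g(n) = 2(n − 3)² − 2.
Hence h = 3.

3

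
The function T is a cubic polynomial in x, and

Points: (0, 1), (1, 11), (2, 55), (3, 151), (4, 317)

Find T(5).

Write T(x) = ax³ + bx² + cx + d; the 5 given values yield a linear system in the 4 coefficients.
Solving, T(x) = 3x³ + 8x² - x + 1.
Then T(5) = 571.

571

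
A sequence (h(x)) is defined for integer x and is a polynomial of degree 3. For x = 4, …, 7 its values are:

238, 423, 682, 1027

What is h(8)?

Write h(x) = ax³ + bx² + cx + d; the 4 given values yield a linear system in the 4 coefficients.
Solving, h(x) = 2x³ + 7x² - 2.
Then h(8) = 1470.

1470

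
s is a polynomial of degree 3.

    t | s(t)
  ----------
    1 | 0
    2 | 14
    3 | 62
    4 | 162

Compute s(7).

Write s(t) = at³ + bt² + ct + d; the 4 given values yield a linear system in the 4 coefficients.
Solving, s(t) = 3t³ - t² - 4t + 2.
Then s(7) = 954.

954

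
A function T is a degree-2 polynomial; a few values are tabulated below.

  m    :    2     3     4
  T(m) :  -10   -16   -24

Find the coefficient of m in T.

-1

Write T(m) = am² + bm + c; the 3 given values yield a linear system in the 3 coefficients.
Solving, T(m) = -m² - m - 4.
The coefficient of m is -1.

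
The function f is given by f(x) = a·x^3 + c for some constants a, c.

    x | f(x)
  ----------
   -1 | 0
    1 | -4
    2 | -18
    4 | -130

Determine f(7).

From f(-1) = 0 and f(1) = -4: -1a + c = 0 and 1a + c = -4.
Subtracting: 2a = -4, so a = -2; then c = 0 − (-2)·(-1) = -2.
So f(x) = -2x³ − 2, and f(7) = -688.

-688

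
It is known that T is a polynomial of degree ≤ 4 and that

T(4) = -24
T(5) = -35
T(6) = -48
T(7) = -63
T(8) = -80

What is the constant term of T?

0

First differences: -11, -13, -15, -17. Second differences: -2, -2, -2.
Level-2 differences are constant, so T has degree 2.
Fitting a degree-2 polynomial gives T(k) = -k² - 2k.
The constant term is T(0) = 0.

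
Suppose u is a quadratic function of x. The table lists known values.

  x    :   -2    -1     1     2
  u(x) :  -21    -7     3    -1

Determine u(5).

-49

Write u(x) = ax² + bx + c; the 4 given values yield a linear system in the 3 coefficients.
Solving, u(x) = -3x² + 5x + 1.
Then u(5) = -49.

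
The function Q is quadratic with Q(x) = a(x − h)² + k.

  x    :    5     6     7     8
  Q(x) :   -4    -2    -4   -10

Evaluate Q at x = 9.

First differences 2, -2, -6; second difference -4 = 2a, so a = -2.
Expanding, the x-coefficient is −2ah = 4h; matching it to the data gives h = 6, and then k = -2.
So Q(x) = -2(x − 6)² − 2.
Q(9) = -2·3² − 2 = -20.

-20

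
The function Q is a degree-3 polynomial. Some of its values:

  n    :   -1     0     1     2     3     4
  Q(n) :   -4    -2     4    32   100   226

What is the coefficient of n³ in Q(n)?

3

Write Q(n) = an³ + bn² + cn + d; the 6 given values yield a linear system in the 4 coefficients.
Solving, Q(n) = 3n³ + 2n² + n - 2.
The coefficient of n³ is 3.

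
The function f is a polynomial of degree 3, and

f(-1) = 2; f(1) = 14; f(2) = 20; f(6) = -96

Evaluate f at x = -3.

30

Write f(x) = ax³ + bx² + cx + d; the 4 given values yield a linear system in the 4 coefficients.
Solving, f(x) = -x³ + 2x² + 7x + 6.
Then f(-3) = 30.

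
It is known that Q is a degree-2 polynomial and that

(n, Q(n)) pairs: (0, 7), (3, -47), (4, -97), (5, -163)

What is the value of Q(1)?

5

Write Q(n) = an² + bn + c; the 4 given values yield a linear system in the 3 coefficients.
Solving, Q(n) = -8n² + 6n + 7.
Then Q(1) = 5.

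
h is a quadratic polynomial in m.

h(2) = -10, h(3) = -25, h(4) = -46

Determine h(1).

-1

Write h(m) = am² + bm + c; the 3 given values yield a linear system in the 3 coefficients.
Solving, h(m) = -3m² + 2.
Then h(1) = -1.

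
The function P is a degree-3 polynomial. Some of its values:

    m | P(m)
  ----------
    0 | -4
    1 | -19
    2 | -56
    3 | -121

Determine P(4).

Write P(m) = am³ + bm² + cm + d; the 4 given values yield a linear system in the 4 coefficients.
Solving, P(m) = -m³ - 8m² - 6m - 4.
Then P(4) = -220.

-220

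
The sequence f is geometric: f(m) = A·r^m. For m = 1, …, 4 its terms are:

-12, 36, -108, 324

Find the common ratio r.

-3

Consecutive ratio: 36/(-12) = -3, and -108/36 = -3, so r = -3.
Then A·(-3)^1 = -12 gives A = 4, and f(m) = 4·(-3)^m.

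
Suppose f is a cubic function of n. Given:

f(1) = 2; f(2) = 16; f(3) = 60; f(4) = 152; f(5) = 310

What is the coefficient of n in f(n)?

2

First differences: 14, 44, 92, 158. Second differences: 30, 48, 66. Third differences: 18, 18.
Level-3 differences are constant, so f has degree 3.
Fitting a degree-3 polynomial gives f(n) = 3n³ - 3n² + 2n.
The coefficient of n is 2.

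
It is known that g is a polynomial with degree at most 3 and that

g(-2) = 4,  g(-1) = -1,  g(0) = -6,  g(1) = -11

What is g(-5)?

19

First differences: -5, -5, -5.
Level-1 differences are constant, so g has degree 1.
Fitting a degree-1 polynomial gives g(k) = -5k - 6.
Then g(-5) = 19.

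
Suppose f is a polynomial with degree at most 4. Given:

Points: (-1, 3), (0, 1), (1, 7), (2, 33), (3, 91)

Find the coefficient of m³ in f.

2

First differences: -2, 6, 26, 58. Second differences: 8, 20, 32. Third differences: 12, 12.
Level-3 differences are constant, so f has degree 3.
Fitting a degree-3 polynomial gives f(m) = 2m³ + 4m² + 1.
The coefficient of m³ is 2.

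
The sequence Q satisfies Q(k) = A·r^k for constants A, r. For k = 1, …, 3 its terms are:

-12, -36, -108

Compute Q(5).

-972

Consecutive ratio: -36/(-12) = 3, and -108/(-36) = 3, so r = 3.
Then A·3^1 = -12 gives A = -4, and Q(k) = -4·3^k.
Q(5) = -4·3^5 = -972.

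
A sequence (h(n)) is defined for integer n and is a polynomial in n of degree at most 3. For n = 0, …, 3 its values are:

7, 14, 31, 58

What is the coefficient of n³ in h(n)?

0

First differences: 7, 17, 27. Second differences: 10, 10.
Level-2 differences are constant, so h has degree 2.
Fitting a degree-2 polynomial gives h(n) = 5n² + 2n + 7.
The coefficient of n³ is 0.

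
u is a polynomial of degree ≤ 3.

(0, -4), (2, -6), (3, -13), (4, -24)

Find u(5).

Write u(m) = am³ + bm² + cm + d; the 4 given values yield a linear system in the 4 coefficients.
Solving, the leading coefficient vanishes, and u(m) = -2m² + 3m - 4.
Then u(5) = -39.

-39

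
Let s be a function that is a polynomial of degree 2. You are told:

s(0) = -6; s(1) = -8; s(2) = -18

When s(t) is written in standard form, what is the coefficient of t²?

-4

Write s(t) = at² + bt + c; the 3 given values yield a linear system in the 3 coefficients.
Solving, s(t) = -4t² + 2t - 6.
The coefficient of t² is -4.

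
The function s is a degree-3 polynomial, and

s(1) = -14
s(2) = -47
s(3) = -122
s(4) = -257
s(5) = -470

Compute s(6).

First differences: -33, -75, -135, -213. Second differences: -42, -60, -78. Third differences: -18, -18.
Level-3 differences are constant, so s has degree 3.
Fitting a degree-3 polynomial gives s(m) = -3m³ - 3m² - 3m - 5.
Then s(6) = -779.

-779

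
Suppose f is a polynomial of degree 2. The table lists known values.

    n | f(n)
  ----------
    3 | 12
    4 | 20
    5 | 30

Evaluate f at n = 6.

42

Write f(n) = an² + bn + c; the 3 given values yield a linear system in the 3 coefficients.
Solving, f(n) = n² + n.
Then f(6) = 42.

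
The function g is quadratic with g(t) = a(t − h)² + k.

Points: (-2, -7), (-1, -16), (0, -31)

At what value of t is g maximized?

-3

First differences -9, -15; second difference -6 = 2a, so a = -3.
Expanding, the t-coefficient is −2ah = 6h; matching it to the data gives h = -3, and then k = -4.
So g(t) = -3(t + 3)² − 4.
Hence h = -3.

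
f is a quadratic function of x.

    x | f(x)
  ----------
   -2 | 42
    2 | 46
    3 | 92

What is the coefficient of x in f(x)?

Write f(x) = ax² + bx + c; the 3 given values yield a linear system in the 3 coefficients.
Solving, f(x) = 9x² + x + 8.
The coefficient of x is 1.

1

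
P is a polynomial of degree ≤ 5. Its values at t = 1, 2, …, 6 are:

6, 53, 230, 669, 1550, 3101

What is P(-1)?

Write P(t) = at^5 + bt^4 + ct³ + dt² + et + p; the 6 given values yield a linear system in the 6 coefficients.
Solving, the leading coefficient vanishes, and P(t) = 2t^4 + 2t³ + 3t² - 6t + 5.
Then P(-1) = 14.

14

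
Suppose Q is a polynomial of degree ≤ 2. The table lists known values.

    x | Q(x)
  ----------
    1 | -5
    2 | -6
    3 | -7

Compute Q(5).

First differences: -1, -1.
Level-1 differences are constant, so Q has degree 1.
Fitting a degree-1 polynomial gives Q(x) = -x - 4.
Then Q(5) = -9.

-9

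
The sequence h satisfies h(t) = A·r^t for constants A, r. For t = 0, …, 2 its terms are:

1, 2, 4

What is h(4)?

Consecutive ratio: 2/1 = 2, and 4/2 = 2, so r = 2.
Then A·2^0 = 1 gives A = 1, and h(t) = 1·2^t.
h(4) = 1·2^4 = 16.

16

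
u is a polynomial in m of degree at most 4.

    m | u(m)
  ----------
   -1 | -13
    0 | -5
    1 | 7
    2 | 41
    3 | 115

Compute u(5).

First differences: 8, 12, 34, 74. Second differences: 4, 22, 40. Third differences: 18, 18.
Level-3 differences are constant, so u has degree 3.
Fitting a degree-3 polynomial gives u(m) = 3m³ + 2m² + 7m - 5.
Then u(5) = 455.

455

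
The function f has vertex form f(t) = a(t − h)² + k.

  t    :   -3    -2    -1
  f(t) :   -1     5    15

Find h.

First differences 6, 10; second difference 4 = 2a, so a = 2.
Expanding, the t-coefficient is −2ah = -4h; matching it to the data gives h = -4, and then k = -3.
So f(t) = 2(t + 4)² − 3.
Hence h = -4.

-4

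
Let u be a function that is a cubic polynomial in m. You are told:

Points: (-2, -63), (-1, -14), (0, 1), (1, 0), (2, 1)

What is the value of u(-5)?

-594

First differences: 49, 15, -1, 1. Second differences: -34, -16, 2. Third differences: 18, 18.
Level-3 differences are constant, so u has degree 3.
Fitting a degree-3 polynomial gives u(m) = 3m³ - 8m² + 4m + 1.
Then u(-5) = -594.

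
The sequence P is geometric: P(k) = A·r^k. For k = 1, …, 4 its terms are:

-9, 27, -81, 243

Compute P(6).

Consecutive ratio: 27/(-9) = -3, and -81/27 = -3, so r = -3.
Then A·(-3)^1 = -9 gives A = 3, and P(k) = 3·(-3)^k.
P(6) = 3·(-3)^6 = 2187.

2187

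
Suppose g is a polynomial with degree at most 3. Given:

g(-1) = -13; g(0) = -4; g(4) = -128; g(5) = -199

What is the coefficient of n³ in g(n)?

0

Write g(n) = an³ + bn² + cn + d; the 4 given values yield a linear system in the 4 coefficients.
Solving, the leading coefficient vanishes, and g(n) = -8n² + n - 4.
The coefficient of n³ is 0.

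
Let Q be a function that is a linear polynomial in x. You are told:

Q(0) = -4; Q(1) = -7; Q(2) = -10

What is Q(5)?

Write Q(x) = ax + b; the 3 given values yield a linear system in the 2 coefficients.
Solving, Q(x) = -3x - 4.
Then Q(5) = -19.

-19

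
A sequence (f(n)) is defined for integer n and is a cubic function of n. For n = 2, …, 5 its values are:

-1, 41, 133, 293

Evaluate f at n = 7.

Write f(n) = an³ + bn² + cn + d; the 4 given values yield a linear system in the 4 coefficients.
Solving, f(n) = 3n³ - 2n² - 5n - 7.
Then f(7) = 889.

889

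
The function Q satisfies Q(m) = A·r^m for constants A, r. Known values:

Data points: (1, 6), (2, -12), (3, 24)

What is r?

Consecutive ratio: -12/6 = -2, and 24/(-12) = -2, so r = -2.
Then A·(-2)^1 = 6 gives A = -3, and Q(m) = -3·(-2)^m.

-2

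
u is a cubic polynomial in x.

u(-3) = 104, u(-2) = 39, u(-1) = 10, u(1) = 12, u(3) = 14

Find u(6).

-193

Write u(x) = ax³ + bx² + cx + d; the 5 given values yield a linear system in the 4 coefficients.
Solving, u(x) = -2x³ + 6x² + 3x + 5.
Then u(6) = -193.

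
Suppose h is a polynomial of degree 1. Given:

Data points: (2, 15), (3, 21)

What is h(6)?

Write h(n) = an + b; the 2 given values yield a linear system in the 2 coefficients.
Solving, h(n) = 6n + 3.
Then h(6) = 39.

39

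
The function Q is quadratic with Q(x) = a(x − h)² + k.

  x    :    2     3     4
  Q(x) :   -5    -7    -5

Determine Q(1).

1

First differences -2, 2; second difference 4 = 2a, so a = 2.
Expanding, the x-coefficient is −2ah = -4h; matching it to the data gives h = 3, and then k = -7.
So Q(x) = 2(x − 3)² − 7.
Q(1) = 2·(-2)² − 7 = 1.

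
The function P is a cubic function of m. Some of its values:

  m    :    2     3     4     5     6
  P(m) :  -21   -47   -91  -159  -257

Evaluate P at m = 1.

First differences: -26, -44, -68, -98. Second differences: -18, -24, -30. Third differences: -6, -6.
Level-3 differences are constant, so P has degree 3.
Fitting a degree-3 polynomial gives P(m) = -m³ - 7m + 1.
Then P(1) = -7.

-7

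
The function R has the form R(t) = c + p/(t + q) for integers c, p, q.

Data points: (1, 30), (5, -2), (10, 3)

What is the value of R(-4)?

(R(t) − c)(t + q) = p for each data point; the three points give a linear system in c and q, then p follows.
Solving: c = 6, q = -2, p = -24, so R(t) = 6 − 24/(t − 2).
Then R(-4) = 6 − 24/(-6) = 10.

10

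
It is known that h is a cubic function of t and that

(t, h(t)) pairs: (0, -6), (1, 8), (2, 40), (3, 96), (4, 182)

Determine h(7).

Write h(t) = at³ + bt² + ct + d; the 5 given values yield a linear system in the 4 coefficients.
Solving, h(t) = t³ + 6t² + 7t - 6.
Then h(7) = 680.

680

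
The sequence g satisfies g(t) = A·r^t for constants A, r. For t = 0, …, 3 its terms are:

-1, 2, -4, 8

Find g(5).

Consecutive ratio: 2/(-1) = -2, and -4/2 = -2, so r = -2.
Then A·(-2)^0 = -1 gives A = -1, and g(t) = -1·(-2)^t.
g(5) = -1·(-2)^5 = 32.

32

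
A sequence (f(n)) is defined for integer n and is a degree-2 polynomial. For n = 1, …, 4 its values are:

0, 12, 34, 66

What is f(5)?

Write f(n) = an² + bn + c; the 4 given values yield a linear system in the 3 coefficients.
Solving, f(n) = 5n² - 3n - 2.
Then f(5) = 108.

108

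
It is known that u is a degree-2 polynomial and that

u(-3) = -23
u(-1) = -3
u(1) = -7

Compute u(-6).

-98

Write u(k) = ak² + bk + c; the 3 given values yield a linear system in the 3 coefficients.
Solving, u(k) = -3k² - 2k - 2.
Then u(-6) = -98.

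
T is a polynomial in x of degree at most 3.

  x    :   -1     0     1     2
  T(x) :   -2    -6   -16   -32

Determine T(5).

-116

First differences: -4, -10, -16. Second differences: -6, -6.
Level-2 differences are constant, so T has degree 2.
Fitting a degree-2 polynomial gives T(x) = -3x² - 7x - 6.
Then T(5) = -116.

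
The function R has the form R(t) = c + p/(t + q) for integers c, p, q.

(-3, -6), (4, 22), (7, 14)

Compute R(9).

(R(t) − c)(t + q) = p for each data point; the three points give a linear system in c and q, then p follows.
Solving: c = 6, q = -1, p = 48, so R(t) = 6 + 48/(t − 1).
Then R(9) = 6 + 48/8 = 12.

12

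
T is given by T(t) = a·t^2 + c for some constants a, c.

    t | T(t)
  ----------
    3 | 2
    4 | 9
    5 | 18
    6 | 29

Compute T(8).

57

From T(3) = 2 and T(4) = 9: 9a + c = 2 and 16a + c = 9.
Subtracting: 7a = 7, so a = 1; then c = 2 − 1·9 = -7.
So T(t) = 1t² − 7, and T(8) = 57.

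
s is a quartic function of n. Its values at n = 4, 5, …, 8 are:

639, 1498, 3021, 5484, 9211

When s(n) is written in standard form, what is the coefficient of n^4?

Write s(n) = an^4 + bn³ + cn² + dn + e; the 5 given values yield a linear system in the 5 coefficients.
Solving, s(n) = 2n^4 + 2n³ - n + 3.
The coefficient of n^4 is 2.

2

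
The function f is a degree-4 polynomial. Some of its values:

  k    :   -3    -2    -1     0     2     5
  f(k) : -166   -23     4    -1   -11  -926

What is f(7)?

Write f(k) = ak^4 + bk³ + ck² + dk + e; the 6 given values yield a linear system in the 5 coefficients.
Solving, f(k) = -2k^4 + 2k³ + 4k² - 5k - 1.
Then f(7) = -3956.

-3956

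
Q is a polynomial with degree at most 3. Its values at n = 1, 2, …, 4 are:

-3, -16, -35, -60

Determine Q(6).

-128

Write Q(n) = an³ + bn² + cn + d; the 4 given values yield a linear system in the 4 coefficients.
Solving, the leading coefficient vanishes, and Q(n) = -3n² - 4n + 4.
Then Q(6) = -128.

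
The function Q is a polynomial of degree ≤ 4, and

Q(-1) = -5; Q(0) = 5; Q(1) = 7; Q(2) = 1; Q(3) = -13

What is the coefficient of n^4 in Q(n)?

First differences: 10, 2, -6, -14. Second differences: -8, -8, -8.
Level-2 differences are constant, so Q has degree 2.
Fitting a degree-2 polynomial gives Q(n) = -4n² + 6n + 5.
The coefficient of n^4 is 0.

0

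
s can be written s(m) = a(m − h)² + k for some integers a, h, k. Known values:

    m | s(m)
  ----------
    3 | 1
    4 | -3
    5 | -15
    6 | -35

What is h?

3

First differences -4, -12, -20; second difference -8 = 2a, so a = -4.
Expanding, the m-coefficient is −2ah = 8h; matching it to the data gives h = 3, and then k = 1.
So s(m) = -4(m − 3)² + 1.
Hence h = 3.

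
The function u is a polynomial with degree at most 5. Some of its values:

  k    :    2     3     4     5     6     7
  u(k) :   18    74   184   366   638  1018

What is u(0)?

-4

First differences: 56, 110, 182, 272, 380. Second differences: 54, 72, 90, 108. Third differences: 18, 18, 18.
Level-3 differences are constant, so u has degree 3.
Fitting a degree-3 polynomial gives u(k) = 3k³ - k - 4.
The constant term is u(0) = -4.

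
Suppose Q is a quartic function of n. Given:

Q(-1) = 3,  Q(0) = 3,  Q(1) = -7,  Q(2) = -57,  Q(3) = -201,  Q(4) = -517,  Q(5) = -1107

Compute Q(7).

First differences: 0, -10, -50, -144, -316, -590. Second differences: -10, -40, -94, -172, -274. Third differences: -30, -54, -78, -102. Fourth differences: -24, -24, -24.
Level-4 differences are constant, so Q has degree 4.
Fitting a degree-4 polynomial gives Q(n) = -n^4 - 3n³ - 4n² - 2n + 3.
Then Q(7) = -3637.

-3637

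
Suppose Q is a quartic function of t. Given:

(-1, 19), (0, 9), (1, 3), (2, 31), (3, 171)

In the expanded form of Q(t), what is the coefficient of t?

-9

Write Q(t) = at^4 + bt³ + ct² + dt + e; the 5 given values yield a linear system in the 5 coefficients.
Solving, Q(t) = 2t^4 + t³ - 9t + 9.
The coefficient of t is -9.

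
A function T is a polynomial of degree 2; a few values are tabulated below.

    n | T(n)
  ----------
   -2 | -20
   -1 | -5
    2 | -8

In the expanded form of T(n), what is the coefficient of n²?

Write T(n) = an² + bn + c; the 3 given values yield a linear system in the 3 coefficients.
Solving, T(n) = -4n² + 3n + 2.
The coefficient of n² is -4.

-4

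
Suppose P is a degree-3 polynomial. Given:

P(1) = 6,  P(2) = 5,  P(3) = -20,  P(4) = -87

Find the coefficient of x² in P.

6

Write P(x) = ax³ + bx² + cx + d; the 4 given values yield a linear system in the 4 coefficients.
Solving, P(x) = -3x³ + 6x² + 2x + 1.
The coefficient of x² is 6.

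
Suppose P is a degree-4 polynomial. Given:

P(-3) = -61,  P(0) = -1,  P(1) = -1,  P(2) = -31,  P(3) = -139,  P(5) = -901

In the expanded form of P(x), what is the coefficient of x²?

Write P(x) = ax^4 + bx³ + cx² + dx + e; the 6 given values yield a linear system in the 5 coefficients.
Solving, P(x) = -x^4 - 2x³ - 2x² + 5x - 1.
The coefficient of x² is -2.

-2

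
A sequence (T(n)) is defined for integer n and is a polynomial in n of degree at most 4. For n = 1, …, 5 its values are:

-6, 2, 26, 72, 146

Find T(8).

First differences: 8, 24, 46, 74. Second differences: 16, 22, 28. Third differences: 6, 6.
Level-3 differences are constant, so T has degree 3.
Fitting a degree-3 polynomial gives T(n) = n³ + 2n² - 5n - 4.
Then T(8) = 596.

596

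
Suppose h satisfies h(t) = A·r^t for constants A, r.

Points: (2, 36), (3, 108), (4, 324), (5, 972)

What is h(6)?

Consecutive ratio: 108/36 = 3, and 324/108 = 3, so r = 3.
Then A·3^2 = 36 gives A = 4, and h(t) = 4·3^t.
h(6) = 4·3^6 = 2916.

2916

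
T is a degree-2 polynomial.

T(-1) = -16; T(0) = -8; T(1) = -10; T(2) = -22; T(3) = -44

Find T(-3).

First differences: 8, -2, -12, -22. Second differences: -10, -10, -10.
Level-2 differences are constant, so T has degree 2.
Fitting a degree-2 polynomial gives T(n) = -5n² + 3n - 8.
Then T(-3) = -62.

-62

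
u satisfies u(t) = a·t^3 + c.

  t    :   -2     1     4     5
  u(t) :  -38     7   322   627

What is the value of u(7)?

From u(-2) = -38 and u(1) = 7: -8a + c = -38 and 1a + c = 7.
Subtracting: 9a = 45, so a = 5; then c = -38 − 5·(-8) = 2.
So u(t) = 5t³ + 2, and u(7) = 1717.

1717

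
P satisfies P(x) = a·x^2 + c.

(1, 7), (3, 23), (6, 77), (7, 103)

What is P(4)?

37

From P(1) = 7 and P(3) = 23: 1a + c = 7 and 9a + c = 23.
Subtracting: 8a = 16, so a = 2; then c = 7 − 2·1 = 5.
So P(x) = 2x² + 5, and P(4) = 37.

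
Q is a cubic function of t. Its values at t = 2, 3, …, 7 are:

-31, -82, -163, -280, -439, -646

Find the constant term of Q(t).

5

First differences: -51, -81, -117, -159, -207. Second differences: -30, -36, -42, -48. Third differences: -6, -6, -6.
Level-3 differences are constant, so Q has degree 3.
Fitting a degree-3 polynomial gives Q(t) = -t³ - 6t² - 2t + 5.
The constant term is Q(0) = 5.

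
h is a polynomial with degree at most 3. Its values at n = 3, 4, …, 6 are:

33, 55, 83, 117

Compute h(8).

203

Write h(n) = an³ + bn² + cn + d; the 4 given values yield a linear system in the 4 coefficients.
Solving, the leading coefficient vanishes, and h(n) = 3n² + n + 3.
Then h(8) = 203.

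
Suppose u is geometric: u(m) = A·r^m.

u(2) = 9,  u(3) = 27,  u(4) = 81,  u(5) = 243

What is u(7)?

Consecutive ratio: 27/9 = 3, and 81/27 = 3, so r = 3.
Then A·3^2 = 9 gives A = 1, and u(m) = 1·3^m.
u(7) = 1·3^7 = 2187.

2187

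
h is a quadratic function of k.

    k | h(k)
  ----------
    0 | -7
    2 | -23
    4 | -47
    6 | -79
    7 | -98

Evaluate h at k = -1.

Write h(k) = ak² + bk + c; the 5 given values yield a linear system in the 3 coefficients.
Solving, h(k) = -k² - 6k - 7.
Then h(-1) = -2.

-2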